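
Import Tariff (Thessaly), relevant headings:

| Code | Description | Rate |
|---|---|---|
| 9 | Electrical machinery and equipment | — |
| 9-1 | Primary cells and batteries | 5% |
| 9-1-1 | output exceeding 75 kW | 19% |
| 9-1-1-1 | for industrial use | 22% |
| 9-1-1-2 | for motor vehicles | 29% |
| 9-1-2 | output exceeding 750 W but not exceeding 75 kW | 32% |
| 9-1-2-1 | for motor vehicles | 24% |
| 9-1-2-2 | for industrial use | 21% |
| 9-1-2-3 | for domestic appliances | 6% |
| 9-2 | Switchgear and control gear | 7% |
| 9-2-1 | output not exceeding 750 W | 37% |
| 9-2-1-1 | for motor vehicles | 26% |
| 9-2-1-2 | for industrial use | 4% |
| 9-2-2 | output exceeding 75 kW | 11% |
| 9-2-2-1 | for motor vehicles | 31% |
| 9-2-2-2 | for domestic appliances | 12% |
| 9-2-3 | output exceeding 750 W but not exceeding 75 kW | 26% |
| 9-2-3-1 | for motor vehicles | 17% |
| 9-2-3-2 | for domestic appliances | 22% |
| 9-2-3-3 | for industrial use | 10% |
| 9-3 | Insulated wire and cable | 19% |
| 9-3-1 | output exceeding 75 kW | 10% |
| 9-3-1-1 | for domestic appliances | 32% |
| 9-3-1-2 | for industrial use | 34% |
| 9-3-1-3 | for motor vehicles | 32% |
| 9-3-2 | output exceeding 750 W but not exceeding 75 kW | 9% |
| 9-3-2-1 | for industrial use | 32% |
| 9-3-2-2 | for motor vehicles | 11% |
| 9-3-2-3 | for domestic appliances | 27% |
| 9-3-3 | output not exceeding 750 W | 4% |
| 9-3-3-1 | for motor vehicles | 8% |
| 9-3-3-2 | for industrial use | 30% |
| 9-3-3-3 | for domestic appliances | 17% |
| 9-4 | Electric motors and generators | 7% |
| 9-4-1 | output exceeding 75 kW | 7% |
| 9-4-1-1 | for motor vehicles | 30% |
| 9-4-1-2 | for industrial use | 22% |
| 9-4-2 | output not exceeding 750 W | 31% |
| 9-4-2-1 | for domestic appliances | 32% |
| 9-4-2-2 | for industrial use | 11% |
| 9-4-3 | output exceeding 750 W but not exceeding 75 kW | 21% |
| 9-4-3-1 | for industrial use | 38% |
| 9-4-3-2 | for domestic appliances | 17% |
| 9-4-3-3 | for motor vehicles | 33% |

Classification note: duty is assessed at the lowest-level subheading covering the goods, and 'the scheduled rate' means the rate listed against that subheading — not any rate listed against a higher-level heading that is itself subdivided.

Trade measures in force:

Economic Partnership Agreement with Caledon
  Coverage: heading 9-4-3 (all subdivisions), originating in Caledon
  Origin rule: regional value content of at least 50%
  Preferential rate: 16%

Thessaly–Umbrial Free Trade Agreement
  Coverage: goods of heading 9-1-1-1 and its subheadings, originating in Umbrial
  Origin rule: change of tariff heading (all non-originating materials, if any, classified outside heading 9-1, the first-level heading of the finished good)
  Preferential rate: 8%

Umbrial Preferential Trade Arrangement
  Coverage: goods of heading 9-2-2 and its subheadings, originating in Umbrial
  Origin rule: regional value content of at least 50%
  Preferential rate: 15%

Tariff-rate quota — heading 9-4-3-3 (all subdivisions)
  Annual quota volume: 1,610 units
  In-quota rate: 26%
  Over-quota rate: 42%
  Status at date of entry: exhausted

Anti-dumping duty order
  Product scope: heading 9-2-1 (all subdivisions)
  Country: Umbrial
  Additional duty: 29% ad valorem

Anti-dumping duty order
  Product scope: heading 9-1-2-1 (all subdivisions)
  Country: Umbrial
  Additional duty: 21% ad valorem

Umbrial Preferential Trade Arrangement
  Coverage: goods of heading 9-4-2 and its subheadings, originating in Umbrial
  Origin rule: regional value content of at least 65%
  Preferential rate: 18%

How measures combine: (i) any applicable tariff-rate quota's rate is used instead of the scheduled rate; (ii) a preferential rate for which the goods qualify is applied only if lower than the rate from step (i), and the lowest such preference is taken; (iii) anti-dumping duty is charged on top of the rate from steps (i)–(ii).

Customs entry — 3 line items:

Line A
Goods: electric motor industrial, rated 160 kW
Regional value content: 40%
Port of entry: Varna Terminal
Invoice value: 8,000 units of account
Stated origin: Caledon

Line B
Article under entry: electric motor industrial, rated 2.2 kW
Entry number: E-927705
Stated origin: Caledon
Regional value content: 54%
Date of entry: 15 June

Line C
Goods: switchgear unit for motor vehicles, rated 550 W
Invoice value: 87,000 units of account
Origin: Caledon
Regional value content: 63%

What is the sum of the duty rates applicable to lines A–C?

64%

Line A: electric motor → 9-4; rated 160 kW → 9-4-1; industrial → 9-4-1-2. Scheduled 22%. Caledon agreement on 9-4-3: 9-4-1-2 not covered. → 22%.
Line B: electric motor → 9-4; rated 2.2 kW → 9-4-3; industrial → 9-4-3-1. Scheduled 38%. Caledon agreement on 9-4-3: RVC ≥ 50% → 16% available; preferential 16%. → 16%.
Line C: switchgear unit → 9-2; rated 550 W → 9-2-1; for motor vehicles → 9-2-1-1. Scheduled 26%. Caledon agreement on 9-4-3: 9-2-1-1 not covered. → 26%.
Sum: 22% + 16% + 26% = 64%.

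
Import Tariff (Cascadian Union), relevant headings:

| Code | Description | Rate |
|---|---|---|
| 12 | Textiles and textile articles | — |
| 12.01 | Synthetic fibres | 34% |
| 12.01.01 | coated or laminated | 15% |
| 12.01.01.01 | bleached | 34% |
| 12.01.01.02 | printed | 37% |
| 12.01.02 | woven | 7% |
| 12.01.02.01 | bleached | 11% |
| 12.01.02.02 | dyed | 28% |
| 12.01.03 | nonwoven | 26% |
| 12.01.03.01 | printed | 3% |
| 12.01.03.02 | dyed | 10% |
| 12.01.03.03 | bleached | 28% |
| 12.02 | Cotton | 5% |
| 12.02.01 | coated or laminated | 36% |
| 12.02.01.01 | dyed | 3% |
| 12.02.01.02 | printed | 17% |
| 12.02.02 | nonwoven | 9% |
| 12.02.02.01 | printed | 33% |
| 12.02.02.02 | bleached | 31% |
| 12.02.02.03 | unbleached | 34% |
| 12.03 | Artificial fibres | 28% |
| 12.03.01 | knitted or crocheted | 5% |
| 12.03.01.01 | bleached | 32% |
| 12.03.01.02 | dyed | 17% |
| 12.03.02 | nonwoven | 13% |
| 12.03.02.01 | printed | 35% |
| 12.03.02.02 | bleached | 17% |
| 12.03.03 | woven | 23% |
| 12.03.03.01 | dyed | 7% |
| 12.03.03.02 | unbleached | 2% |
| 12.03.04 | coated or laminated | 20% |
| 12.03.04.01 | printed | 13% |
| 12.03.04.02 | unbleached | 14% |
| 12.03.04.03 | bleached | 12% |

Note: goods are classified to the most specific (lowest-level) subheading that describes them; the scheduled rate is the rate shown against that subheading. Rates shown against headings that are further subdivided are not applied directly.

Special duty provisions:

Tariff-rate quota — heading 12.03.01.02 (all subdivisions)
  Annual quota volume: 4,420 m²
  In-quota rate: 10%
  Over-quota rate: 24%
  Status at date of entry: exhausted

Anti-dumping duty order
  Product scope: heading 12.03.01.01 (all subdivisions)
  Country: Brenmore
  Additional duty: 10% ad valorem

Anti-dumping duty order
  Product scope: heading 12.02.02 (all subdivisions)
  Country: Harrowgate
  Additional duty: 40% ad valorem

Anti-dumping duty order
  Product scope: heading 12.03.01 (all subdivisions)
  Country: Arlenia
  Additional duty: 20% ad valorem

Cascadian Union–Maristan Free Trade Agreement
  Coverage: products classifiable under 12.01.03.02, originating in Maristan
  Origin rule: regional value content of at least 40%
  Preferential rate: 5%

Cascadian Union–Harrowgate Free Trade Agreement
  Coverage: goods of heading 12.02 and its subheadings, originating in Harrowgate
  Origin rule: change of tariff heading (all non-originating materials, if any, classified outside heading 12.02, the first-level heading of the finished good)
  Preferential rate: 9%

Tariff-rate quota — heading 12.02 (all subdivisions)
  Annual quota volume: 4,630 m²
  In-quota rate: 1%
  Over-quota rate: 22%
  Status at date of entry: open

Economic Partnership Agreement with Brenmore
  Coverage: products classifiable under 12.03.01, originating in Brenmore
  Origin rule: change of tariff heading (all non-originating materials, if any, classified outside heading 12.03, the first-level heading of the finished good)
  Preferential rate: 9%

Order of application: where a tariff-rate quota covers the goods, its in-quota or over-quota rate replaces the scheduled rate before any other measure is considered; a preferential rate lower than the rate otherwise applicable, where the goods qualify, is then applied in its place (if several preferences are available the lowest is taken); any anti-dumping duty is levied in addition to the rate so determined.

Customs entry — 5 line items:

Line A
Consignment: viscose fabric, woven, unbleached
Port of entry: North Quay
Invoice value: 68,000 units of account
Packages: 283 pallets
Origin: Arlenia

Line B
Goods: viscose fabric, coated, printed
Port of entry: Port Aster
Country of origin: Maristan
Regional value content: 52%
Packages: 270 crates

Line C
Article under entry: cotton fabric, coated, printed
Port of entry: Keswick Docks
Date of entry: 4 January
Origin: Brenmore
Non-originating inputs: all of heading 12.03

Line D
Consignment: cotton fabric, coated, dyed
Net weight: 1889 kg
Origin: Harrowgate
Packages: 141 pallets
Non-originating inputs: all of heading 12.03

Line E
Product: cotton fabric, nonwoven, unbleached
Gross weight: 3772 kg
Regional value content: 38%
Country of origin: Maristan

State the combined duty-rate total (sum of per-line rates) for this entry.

18%

Line A: viscose → 12.03; woven → 12.03.03; unbleached → 12.03.03.02. Scheduled 2%. No special measure applies. → 2%.
Line B: viscose → 12.03; coated → 12.03.04; printed → 12.03.04.01. Scheduled 13%. Maristan agreement on 12.01.03.02: 12.03.04.01 not covered. → 13%.
Line C: cotton → 12.02; coated → 12.02.01; printed → 12.02.01.02. Scheduled 17%. quota on 12.02 open → in-quota 1%; Brenmore agreement on 12.03.01: 12.02.01.02 not covered. → 1%.
Line D: cotton → 12.02; coated → 12.02.01; dyed → 12.02.01.01. Scheduled 3%. quota on 12.02 open → in-quota 1%; Harrowgate agreement on 12.02: CTH met → 9% available; preference 9% not lower than 1% → no reduction. → 1%.
Line E: cotton → 12.02; nonwoven → 12.02.02; unbleached → 12.02.02.03. Scheduled 34%. quota on 12.02 open → in-quota 1%; Maristan agreement on 12.01.03.02: 12.02.02.03 not covered. → 1%.
Sum: 2% + 13% + 1% + 1% + 1% = 18%.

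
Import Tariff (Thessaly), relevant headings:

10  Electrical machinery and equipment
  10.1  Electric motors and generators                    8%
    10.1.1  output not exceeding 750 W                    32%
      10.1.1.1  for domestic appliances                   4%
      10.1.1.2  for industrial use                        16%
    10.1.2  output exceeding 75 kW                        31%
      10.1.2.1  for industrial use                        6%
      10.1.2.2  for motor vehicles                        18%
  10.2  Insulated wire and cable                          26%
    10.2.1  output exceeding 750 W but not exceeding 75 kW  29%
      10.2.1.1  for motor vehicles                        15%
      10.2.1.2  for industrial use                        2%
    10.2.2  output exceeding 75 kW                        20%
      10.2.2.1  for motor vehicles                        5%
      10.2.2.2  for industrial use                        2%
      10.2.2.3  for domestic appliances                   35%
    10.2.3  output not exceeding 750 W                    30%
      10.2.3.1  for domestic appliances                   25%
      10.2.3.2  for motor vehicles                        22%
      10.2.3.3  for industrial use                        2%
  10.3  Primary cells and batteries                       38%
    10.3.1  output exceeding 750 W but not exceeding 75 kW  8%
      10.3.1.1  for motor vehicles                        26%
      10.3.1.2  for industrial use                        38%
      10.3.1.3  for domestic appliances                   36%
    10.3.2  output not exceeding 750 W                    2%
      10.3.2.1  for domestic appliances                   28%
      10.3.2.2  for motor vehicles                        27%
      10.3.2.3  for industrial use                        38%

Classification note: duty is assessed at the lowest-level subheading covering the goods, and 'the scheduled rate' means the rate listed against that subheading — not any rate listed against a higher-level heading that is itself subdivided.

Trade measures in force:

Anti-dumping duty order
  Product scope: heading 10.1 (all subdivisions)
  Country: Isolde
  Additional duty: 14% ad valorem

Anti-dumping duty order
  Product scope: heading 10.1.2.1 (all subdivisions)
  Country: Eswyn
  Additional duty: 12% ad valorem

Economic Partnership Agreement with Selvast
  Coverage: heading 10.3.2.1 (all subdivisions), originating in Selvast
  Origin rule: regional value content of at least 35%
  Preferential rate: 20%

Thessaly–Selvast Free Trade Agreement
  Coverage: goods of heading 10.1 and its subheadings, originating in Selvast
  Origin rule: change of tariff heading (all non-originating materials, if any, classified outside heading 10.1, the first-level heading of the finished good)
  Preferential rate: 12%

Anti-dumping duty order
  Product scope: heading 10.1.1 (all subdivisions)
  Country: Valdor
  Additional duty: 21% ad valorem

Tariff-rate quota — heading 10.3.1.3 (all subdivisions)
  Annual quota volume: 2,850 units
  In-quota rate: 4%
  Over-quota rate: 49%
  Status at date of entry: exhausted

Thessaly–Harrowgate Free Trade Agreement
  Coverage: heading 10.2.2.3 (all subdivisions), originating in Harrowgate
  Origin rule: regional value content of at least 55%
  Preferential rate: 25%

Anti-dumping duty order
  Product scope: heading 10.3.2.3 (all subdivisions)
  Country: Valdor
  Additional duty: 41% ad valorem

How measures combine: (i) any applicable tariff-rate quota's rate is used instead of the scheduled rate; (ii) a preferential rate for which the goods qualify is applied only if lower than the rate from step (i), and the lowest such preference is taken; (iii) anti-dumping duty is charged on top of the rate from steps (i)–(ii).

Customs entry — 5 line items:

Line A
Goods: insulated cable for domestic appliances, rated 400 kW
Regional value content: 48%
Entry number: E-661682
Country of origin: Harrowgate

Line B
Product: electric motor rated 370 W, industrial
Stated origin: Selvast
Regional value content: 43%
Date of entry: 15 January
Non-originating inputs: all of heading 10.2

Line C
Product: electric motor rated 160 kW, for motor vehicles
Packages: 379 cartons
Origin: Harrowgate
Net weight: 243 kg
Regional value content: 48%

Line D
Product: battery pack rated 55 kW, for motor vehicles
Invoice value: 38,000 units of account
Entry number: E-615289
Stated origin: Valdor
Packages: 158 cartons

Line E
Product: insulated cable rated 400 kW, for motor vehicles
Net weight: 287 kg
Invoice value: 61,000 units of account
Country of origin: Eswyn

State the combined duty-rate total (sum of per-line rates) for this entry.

96%

Line A: insulated cable → 10.2; rated 400 kW → 10.2.2; for domestic appliances → 10.2.2.3. Scheduled 35%. Harrowgate agreement on 10.2.2.3: RVC < 55%. → 35%.
Line B: electric motor → 10.1; rated 370 W → 10.1.1; industrial → 10.1.1.2. Scheduled 16%. Selvast agreement on 10.3.2.1: 10.1.1.2 not covered; Selvast agreement on 10.1: CTH met → 12% available; preferential 12%. → 12%.
Line C: electric motor → 10.1; rated 160 kW → 10.1.2; for motor vehicles → 10.1.2.2. Scheduled 18%. Harrowgate agreement on 10.2.2.3: 10.1.2.2 not covered. → 18%.
Line D: battery pack → 10.3; rated 55 kW → 10.3.1; for motor vehicles → 10.3.1.1. Scheduled 26%. No special measure applies. → 26%.
Line E: insulated cable → 10.2; rated 400 kW → 10.2.2; for motor vehicles → 10.2.2.1. Scheduled 5%. No special measure applies. → 5%.
Sum: 35% + 12% + 18% + 26% + 5% = 96%.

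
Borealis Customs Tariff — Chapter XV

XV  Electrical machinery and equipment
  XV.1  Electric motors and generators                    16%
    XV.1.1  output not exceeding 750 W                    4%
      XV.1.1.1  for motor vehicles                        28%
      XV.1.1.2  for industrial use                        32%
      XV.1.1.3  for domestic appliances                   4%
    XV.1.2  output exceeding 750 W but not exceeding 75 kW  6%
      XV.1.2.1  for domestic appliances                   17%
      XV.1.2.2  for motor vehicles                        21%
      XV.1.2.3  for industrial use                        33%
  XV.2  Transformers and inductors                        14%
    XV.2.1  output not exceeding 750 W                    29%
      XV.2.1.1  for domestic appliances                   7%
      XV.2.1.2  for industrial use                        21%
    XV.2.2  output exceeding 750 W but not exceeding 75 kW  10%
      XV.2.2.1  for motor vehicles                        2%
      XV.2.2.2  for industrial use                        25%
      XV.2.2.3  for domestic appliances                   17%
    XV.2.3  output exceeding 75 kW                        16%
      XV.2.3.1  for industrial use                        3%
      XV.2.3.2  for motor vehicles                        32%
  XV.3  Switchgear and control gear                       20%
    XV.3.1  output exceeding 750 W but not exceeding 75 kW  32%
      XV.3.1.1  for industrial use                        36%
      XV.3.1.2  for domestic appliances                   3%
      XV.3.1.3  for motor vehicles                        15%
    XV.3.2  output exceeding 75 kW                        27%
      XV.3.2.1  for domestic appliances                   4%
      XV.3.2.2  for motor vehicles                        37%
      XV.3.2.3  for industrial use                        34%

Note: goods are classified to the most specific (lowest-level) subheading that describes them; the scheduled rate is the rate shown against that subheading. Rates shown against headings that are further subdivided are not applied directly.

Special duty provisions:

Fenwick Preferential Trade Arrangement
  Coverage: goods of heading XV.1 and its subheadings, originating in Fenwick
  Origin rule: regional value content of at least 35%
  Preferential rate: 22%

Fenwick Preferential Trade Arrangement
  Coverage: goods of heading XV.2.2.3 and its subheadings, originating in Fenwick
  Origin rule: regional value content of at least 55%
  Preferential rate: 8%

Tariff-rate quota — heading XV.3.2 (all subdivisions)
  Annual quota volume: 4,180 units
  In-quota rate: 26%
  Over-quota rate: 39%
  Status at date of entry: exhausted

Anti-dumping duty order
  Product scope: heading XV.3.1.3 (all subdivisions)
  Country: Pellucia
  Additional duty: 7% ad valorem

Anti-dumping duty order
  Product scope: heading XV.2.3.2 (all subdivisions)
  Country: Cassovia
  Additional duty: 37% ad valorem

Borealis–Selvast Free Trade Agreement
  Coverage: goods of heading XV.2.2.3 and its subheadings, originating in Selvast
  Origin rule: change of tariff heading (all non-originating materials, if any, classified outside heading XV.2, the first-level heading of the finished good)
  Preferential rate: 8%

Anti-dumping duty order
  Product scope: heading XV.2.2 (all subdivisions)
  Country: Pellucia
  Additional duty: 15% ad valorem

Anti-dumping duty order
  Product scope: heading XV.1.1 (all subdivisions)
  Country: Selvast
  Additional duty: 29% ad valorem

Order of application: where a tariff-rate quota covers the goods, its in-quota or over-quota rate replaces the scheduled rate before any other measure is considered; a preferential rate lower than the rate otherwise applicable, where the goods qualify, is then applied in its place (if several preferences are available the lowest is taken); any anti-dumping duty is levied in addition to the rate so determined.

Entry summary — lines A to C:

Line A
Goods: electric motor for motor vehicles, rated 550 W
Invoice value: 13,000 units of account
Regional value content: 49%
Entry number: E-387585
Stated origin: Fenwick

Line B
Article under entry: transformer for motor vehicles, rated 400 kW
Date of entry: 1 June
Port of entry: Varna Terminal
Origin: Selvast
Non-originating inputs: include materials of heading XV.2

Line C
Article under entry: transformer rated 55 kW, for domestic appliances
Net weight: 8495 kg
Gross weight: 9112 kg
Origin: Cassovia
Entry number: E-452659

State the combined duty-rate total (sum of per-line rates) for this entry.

Line A: electric motor → XV.1; rated 550 W → XV.1.1; for motor vehicles → XV.1.1.1. Scheduled 28%. Fenwick agreement on XV.1: RVC ≥ 35% → 22% available; Fenwick agreement on XV.2.2.3: XV.1.1.1 not covered; preferential 22%. → 22%.
Line B: transformer → XV.2; rated 400 kW → XV.2.3; for motor vehicles → XV.2.3.2. Scheduled 32%. Selvast agreement on XV.2.2.3: XV.2.3.2 not covered. → 32%.
Line C: transformer → XV.2; rated 55 kW → XV.2.2; for domestic appliances → XV.2.2.3. Scheduled 17%. No special measure applies. → 17%.
Sum: 22% + 32% + 17% = 71%.

71%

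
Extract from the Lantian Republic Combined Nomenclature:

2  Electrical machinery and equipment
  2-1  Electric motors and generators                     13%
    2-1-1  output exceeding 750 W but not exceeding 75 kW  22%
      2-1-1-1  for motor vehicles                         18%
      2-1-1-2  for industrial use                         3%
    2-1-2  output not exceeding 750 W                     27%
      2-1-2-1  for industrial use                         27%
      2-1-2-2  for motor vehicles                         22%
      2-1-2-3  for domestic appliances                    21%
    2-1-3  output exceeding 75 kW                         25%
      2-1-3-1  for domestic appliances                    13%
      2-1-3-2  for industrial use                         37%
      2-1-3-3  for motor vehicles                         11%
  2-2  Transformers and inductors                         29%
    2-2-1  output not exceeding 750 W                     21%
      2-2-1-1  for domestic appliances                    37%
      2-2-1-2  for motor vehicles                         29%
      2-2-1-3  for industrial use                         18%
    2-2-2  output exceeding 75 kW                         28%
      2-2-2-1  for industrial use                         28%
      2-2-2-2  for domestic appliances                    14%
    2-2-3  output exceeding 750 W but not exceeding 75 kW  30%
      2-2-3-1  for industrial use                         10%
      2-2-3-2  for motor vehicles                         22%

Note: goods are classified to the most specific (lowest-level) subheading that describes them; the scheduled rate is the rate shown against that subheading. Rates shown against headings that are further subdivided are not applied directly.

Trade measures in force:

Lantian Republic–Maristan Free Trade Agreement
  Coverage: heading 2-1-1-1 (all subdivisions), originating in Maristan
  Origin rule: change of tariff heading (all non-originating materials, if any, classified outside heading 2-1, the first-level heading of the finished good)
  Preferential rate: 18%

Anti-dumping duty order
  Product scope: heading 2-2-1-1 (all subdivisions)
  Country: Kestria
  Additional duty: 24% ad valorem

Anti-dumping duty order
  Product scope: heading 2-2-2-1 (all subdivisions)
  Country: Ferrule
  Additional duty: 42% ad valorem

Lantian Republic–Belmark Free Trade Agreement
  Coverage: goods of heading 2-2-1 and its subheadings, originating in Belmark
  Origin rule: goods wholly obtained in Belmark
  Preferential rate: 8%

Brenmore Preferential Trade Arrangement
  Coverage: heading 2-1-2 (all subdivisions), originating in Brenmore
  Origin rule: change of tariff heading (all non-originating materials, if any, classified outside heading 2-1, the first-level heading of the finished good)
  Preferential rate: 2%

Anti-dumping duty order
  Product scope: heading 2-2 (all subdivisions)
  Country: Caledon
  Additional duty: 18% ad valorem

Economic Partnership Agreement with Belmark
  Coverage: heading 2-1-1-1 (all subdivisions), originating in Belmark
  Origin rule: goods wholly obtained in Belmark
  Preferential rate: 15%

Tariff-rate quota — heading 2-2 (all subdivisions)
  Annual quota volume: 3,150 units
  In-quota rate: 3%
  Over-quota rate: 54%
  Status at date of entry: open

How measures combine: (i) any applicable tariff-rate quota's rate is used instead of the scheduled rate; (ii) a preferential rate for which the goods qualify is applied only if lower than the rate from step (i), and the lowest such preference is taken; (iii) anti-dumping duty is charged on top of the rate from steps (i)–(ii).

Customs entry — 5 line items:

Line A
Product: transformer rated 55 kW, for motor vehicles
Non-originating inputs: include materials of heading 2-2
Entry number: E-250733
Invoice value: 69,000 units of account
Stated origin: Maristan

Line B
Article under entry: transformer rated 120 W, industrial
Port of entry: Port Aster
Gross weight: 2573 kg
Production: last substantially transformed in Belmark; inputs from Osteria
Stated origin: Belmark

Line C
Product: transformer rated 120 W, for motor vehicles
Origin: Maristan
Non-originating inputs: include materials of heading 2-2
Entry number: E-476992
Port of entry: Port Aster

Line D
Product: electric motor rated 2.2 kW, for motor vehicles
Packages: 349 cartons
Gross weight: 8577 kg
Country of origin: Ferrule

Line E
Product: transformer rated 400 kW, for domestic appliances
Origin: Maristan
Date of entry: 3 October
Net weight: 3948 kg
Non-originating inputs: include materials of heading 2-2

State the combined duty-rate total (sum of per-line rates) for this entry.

Line A: transformer → 2-2; rated 55 kW → 2-2-3; for motor vehicles → 2-2-3-2. Scheduled 22%. quota on 2-2 open → in-quota 3%; Maristan agreement on 2-1-1-1: 2-2-3-2 not covered. → 3%.
Line B: transformer → 2-2; rated 120 W → 2-2-1; industrial → 2-2-1-3. Scheduled 18%. quota on 2-2 open → in-quota 3%; Belmark agreement on 2-2-1: not wholly obtained; Belmark agreement on 2-1-1-1: 2-2-1-3 not covered. → 3%.
Line C: transformer → 2-2; rated 120 W → 2-2-1; for motor vehicles → 2-2-1-2. Scheduled 29%. quota on 2-2 open → in-quota 3%; Maristan agreement on 2-1-1-1: 2-2-1-2 not covered. → 3%.
Line D: electric motor → 2-1; rated 2.2 kW → 2-1-1; for motor vehicles → 2-1-1-1. Scheduled 18%. No special measure applies. → 18%.
Line E: transformer → 2-2; rated 400 kW → 2-2-2; for domestic appliances → 2-2-2-2. Scheduled 14%. quota on 2-2 open → in-quota 3%; Maristan agreement on 2-1-1-1: 2-2-2-2 not covered. → 3%.
Sum: 3% + 3% + 3% + 18% + 3% = 30%.

30%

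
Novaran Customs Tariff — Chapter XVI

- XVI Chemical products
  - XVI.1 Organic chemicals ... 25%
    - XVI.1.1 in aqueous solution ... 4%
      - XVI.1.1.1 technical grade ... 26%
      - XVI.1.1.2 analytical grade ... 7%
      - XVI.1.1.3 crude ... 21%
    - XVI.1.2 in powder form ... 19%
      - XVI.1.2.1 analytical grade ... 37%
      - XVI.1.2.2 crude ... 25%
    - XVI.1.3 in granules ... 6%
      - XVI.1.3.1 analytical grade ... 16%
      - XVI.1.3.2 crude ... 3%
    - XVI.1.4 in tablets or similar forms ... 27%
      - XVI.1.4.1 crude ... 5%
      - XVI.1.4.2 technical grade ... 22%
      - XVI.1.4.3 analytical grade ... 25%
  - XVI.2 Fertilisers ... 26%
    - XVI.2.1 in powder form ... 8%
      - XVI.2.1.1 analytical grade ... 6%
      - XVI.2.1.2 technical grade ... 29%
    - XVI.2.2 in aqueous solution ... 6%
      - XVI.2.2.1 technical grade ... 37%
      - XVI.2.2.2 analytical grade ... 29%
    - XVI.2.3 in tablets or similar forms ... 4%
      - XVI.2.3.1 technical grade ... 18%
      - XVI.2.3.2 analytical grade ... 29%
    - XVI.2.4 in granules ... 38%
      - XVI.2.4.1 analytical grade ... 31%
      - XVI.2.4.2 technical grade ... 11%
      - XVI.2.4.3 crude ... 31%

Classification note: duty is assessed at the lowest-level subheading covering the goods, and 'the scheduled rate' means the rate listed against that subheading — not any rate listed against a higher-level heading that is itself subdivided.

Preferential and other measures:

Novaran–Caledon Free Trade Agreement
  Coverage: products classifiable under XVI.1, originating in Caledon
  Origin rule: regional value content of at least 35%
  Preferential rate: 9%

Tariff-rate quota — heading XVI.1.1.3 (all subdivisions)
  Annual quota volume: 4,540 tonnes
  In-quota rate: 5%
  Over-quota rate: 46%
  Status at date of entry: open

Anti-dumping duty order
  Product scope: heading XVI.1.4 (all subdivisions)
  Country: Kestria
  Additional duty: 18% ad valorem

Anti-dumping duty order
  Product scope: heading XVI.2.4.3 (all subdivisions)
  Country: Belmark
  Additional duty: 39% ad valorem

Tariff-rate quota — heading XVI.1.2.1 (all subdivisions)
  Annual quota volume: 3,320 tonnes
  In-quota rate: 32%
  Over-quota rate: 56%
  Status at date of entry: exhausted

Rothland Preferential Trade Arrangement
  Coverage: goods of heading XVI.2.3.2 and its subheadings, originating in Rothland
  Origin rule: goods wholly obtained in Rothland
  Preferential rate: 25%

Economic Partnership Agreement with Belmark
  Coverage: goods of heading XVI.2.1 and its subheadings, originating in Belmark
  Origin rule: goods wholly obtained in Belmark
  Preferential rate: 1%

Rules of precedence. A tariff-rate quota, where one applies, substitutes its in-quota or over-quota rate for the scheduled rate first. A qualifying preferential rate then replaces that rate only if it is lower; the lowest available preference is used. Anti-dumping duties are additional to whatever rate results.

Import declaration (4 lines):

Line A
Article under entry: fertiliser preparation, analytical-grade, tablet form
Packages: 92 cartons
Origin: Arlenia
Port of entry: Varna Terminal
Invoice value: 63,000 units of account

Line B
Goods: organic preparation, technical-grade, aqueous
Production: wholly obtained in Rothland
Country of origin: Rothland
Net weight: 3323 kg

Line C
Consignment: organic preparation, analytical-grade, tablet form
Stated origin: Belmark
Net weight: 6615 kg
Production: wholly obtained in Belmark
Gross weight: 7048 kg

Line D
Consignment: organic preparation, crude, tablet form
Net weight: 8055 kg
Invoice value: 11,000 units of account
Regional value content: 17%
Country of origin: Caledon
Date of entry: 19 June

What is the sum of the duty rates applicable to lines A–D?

Line A: fertiliser → XVI.2; tablet form → XVI.2.3; analytical-grade → XVI.2.3.2. Scheduled 29%. No special measure applies. → 29%.
Line B: organic → XVI.1; aqueous → XVI.1.1; technical-grade → XVI.1.1.1. Scheduled 26%. Rothland agreement on XVI.2.3.2: XVI.1.1.1 not covered. → 26%.
Line C: organic → XVI.1; tablet form → XVI.1.4; analytical-grade → XVI.1.4.3. Scheduled 25%. Belmark agreement on XVI.2.1: XVI.1.4.3 not covered. → 25%.
Line D: organic → XVI.1; tablet form → XVI.1.4; crude → XVI.1.4.1. Scheduled 5%. Caledon agreement on XVI.1: RVC < 35%. → 5%.
Sum: 29% + 26% + 25% + 5% = 85%.

85%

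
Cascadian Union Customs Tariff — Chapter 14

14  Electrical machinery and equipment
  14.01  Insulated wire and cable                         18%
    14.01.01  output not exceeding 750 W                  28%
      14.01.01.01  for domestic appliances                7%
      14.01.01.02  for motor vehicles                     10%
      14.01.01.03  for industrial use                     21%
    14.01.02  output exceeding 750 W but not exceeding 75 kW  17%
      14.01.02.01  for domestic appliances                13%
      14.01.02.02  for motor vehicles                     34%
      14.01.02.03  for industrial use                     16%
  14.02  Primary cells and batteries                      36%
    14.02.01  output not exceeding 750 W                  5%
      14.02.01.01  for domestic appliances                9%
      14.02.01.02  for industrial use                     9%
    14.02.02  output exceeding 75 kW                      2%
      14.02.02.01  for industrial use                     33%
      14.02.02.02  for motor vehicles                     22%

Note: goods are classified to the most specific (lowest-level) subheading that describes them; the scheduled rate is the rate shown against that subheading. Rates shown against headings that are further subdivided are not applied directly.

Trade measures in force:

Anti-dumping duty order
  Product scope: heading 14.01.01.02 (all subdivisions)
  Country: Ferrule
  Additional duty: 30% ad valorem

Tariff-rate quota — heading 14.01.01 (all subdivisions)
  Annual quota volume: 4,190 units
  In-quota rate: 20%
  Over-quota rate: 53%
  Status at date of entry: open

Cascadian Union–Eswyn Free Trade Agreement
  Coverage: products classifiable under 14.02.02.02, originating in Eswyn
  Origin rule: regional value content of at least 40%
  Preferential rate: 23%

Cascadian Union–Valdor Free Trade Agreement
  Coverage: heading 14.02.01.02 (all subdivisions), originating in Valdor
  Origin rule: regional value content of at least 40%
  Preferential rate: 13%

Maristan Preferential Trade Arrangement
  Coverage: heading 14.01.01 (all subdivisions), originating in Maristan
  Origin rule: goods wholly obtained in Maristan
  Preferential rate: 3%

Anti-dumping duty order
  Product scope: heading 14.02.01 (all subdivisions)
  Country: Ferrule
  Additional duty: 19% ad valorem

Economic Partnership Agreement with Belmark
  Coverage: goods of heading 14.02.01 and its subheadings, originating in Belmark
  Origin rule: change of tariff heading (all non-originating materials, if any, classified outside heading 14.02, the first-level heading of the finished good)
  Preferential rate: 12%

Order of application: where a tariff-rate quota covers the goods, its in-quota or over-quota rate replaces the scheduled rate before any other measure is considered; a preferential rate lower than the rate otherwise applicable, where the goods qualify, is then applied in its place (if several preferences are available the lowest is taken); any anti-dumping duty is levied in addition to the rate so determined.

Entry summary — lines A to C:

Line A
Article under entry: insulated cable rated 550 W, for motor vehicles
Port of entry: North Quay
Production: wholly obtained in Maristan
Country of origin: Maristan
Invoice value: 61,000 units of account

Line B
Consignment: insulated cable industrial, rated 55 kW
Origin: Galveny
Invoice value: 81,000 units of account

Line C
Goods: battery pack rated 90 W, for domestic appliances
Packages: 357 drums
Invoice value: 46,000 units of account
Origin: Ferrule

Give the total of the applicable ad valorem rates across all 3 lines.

47%

Line A: insulated cable → 14.01; rated 550 W → 14.01.01; for motor vehicles → 14.01.01.02. Scheduled 10%. quota on 14.01.01 open → in-quota 20%; Maristan agreement on 14.01.01: wholly obtained → 3% available; preferential 3%. → 3%.
Line B: insulated cable → 14.01; rated 55 kW → 14.01.02; industrial → 14.01.02.03. Scheduled 16%. No special measure applies. → 16%.
Line C: battery pack → 14.02; rated 90 W → 14.02.01; for domestic appliances → 14.02.01.01. Scheduled 9%. anti-dumping (Ferrule, 14.02.01): +19%; total 9% + 19% = 28%. → 28%.
Sum: 3% + 16% + 28% = 47%.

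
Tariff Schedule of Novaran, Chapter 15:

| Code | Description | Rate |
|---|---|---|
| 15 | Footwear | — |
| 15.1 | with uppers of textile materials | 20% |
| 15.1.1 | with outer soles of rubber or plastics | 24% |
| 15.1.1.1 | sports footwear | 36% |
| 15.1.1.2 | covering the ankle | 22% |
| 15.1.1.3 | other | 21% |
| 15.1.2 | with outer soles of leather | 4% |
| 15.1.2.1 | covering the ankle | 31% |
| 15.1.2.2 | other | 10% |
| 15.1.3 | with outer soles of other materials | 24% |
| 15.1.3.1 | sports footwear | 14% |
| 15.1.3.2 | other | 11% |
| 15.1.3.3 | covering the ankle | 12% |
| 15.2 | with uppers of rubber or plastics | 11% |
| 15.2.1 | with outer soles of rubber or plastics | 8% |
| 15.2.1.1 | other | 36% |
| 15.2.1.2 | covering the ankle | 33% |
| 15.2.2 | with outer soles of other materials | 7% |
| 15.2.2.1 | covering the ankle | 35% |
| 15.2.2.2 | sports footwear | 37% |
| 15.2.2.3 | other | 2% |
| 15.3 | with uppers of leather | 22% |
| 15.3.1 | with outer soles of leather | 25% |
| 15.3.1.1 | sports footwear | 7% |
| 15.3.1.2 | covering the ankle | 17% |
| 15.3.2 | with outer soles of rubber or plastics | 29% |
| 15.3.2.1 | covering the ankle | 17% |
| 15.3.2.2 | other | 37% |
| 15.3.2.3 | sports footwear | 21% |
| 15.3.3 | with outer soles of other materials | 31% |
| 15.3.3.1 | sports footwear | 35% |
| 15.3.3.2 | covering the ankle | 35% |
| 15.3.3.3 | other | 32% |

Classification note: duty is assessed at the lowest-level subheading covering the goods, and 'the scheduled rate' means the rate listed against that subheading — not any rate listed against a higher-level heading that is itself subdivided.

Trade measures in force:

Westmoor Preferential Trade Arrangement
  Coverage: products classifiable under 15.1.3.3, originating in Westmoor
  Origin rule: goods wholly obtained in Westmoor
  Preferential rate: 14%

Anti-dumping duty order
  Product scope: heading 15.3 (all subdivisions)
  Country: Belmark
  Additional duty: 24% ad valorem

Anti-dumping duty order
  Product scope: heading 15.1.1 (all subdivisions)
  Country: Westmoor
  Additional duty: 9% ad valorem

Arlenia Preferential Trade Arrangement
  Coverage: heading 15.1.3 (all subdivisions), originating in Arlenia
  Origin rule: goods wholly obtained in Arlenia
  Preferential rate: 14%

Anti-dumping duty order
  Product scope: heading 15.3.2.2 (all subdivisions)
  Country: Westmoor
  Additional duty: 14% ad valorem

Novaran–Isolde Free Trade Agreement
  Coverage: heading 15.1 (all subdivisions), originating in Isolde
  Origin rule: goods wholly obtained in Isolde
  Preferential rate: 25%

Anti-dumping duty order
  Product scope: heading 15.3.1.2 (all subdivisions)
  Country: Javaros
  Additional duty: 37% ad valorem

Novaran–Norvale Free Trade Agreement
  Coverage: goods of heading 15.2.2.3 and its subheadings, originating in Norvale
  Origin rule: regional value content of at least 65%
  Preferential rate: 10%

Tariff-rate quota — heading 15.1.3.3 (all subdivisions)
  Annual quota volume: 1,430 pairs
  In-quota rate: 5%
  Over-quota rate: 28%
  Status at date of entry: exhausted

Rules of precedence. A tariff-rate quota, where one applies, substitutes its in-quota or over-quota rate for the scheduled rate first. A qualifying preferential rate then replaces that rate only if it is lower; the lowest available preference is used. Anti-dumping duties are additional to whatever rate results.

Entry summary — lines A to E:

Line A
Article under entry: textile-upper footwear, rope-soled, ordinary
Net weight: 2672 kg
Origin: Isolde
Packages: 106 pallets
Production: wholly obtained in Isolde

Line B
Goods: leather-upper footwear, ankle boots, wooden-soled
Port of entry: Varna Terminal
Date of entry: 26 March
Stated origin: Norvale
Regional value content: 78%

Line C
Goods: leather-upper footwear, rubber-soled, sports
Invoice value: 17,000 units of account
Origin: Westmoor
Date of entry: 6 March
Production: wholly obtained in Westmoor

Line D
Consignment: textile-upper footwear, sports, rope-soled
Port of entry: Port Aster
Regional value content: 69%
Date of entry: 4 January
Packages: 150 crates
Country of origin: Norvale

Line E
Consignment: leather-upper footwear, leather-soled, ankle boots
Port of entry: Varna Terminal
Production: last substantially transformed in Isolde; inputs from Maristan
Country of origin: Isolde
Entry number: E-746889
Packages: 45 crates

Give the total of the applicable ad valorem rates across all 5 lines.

98%

Line A: textile-upper → 15.1; rope-soled → 15.1.3; ordinary → 15.1.3.2. Scheduled 11%. Isolde agreement on 15.1: wholly obtained → 25% available; preference 25% not lower than 11% → no reduction. → 11%.
Line B: leather-upper → 15.3; wooden-soled → 15.3.3; ankle boots → 15.3.3.2. Scheduled 35%. Norvale agreement on 15.2.2.3: 15.3.3.2 not covered. → 35%.
Line C: leather-upper → 15.3; rubber-soled → 15.3.2; sports → 15.3.2.3. Scheduled 21%. Westmoor agreement on 15.1.3.3: 15.3.2.3 not covered. → 21%.
Line D: textile-upper → 15.1; rope-soled → 15.1.3; sports → 15.1.3.1. Scheduled 14%. Norvale agreement on 15.2.2.3: 15.1.3.1 not covered. → 14%.
Line E: leather-upper → 15.3; leather-soled → 15.3.1; ankle boots → 15.3.1.2. Scheduled 17%. Isolde agreement on 15.1: 15.3.1.2 not covered. → 17%.
Sum: 11% + 35% + 21% + 14% + 17% = 98%.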